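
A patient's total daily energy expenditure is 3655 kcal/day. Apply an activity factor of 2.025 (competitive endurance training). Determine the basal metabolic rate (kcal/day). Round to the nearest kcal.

BMR = TEE ÷ activity factor = 3655 ÷ 2.025 = 1804.9383 kcal/day.

1805 kcal/day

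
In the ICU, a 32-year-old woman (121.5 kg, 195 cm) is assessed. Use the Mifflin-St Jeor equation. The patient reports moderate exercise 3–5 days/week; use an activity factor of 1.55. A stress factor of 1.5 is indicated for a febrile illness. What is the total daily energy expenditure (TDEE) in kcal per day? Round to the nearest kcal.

Mifflin-St Jeor (female): BMR = 10(121.5) + 6.25(195) − 5(32) − 161 = 1215 + 1218.75 − 160 − 161 = 2112.75 kcal/day.
TEE = BMR × activity factor = 2112.75 × 1.55 = 3274.7625 kcal/day.
Apply stress factor: 3274.7625 × 1.5 = 4912.1438 kcal/day.

4912 kcal per day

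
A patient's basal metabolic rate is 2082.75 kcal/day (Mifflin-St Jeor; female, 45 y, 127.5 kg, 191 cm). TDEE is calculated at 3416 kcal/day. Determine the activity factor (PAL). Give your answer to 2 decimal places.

Activity factor = TEE ÷ BMR = 3416 ÷ 2082.75 = 1.64.

1.64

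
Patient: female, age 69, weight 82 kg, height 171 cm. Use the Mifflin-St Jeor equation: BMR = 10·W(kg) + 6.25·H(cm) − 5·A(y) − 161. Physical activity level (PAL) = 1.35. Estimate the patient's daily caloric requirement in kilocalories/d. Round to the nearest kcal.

1867 kilocalories/d

Mifflin-St Jeor (female): BMR = 10(82) + 6.25(171) − 5(69) − 161 = 820 + 1068.75 − 345 − 161 = 1382.75 kcal/day.
TEE = BMR × activity factor = 1382.75 × 1.35 = 1866.7125 kcal/day.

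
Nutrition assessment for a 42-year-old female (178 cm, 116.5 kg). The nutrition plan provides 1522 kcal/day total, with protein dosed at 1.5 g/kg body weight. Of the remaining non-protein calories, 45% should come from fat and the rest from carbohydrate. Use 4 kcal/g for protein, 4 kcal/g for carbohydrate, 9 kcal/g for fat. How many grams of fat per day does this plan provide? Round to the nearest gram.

41 g/day

Protein = 1.5 × 116.5 = 174.75 g → 174.75 × 4 = 699 kcal.
Non-protein calories = 1522 − 699 = 823 kcal.
Fat: 45% × 823 = 370.35 kcal; carbohydrate: 452.65 kcal.
Fat: 370.35 kcal ÷ 9 kcal/g = 41.15 g.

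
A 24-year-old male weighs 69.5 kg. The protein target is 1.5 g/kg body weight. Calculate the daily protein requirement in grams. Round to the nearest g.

Protein = 1.5 g/kg × 69.5 kg = 104.25 g/day.

104 g/day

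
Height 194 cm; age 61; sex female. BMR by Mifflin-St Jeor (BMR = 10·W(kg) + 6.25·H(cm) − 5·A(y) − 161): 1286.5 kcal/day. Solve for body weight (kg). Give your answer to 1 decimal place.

54.0 kg

1286.5 = 10·W + 6.25(194) − 5(61) − 161
10·W = 1286.5 − 746.5 = 540, so W = 54 kg.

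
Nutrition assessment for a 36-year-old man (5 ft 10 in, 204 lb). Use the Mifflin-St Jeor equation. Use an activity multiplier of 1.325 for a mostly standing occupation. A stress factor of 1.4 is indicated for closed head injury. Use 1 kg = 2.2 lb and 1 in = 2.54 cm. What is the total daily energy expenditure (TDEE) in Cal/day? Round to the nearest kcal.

Convert to metric: weight = 204 ÷ 2.2 = 92.7273 kg; height = (5×12 + 10) × 2.54 = 70 × 2.54 = 177.8 cm.
Mifflin-St Jeor (male): BMR = 10(92.7273) + 6.25(177.8) − 5(36) + 5 = 927.2727 + 1111.25 − 180 + 5 = 1863.5227 kcal/day.
TEE = BMR × activity factor = 1863.5227 × 1.325 = 2469.1676 kcal/day.
Apply stress factor: 2469.1676 × 1.4 = 3456.8347 kcal/day.

3457 Cal/day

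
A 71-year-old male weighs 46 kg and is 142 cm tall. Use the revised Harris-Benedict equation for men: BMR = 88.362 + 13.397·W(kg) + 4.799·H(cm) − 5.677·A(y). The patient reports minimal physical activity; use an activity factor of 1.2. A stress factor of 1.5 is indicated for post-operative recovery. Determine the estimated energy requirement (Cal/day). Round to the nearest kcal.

1769 Cal/day

Harris-Benedict: BMR = 88.362 + 13.397(46) + 4.799(142) − 5.677(71) = 983.015 kcal/day.
TEE = BMR × activity factor = 983.015 × 1.2 = 1179.618 kcal/day.
Apply stress factor: 1179.618 × 1.5 = 1769.427 kcal/day.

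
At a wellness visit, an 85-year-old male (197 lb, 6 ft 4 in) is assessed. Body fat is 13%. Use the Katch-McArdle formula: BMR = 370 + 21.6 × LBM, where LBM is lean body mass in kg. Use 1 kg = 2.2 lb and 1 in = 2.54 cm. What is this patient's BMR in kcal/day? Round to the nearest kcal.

2053 kcal/day

Convert to metric: weight = 197 ÷ 2.2 = 89.5455 kg; height = (6×12 + 4) × 2.54 = 76 × 2.54 = 193.04 cm.
LBM = 89.5455 × (1 − 0.13) = 77.9045 kg. Katch-McArdle: BMR = 370 + 21.6 × 77.9045 = 2052.7382 kcal/day.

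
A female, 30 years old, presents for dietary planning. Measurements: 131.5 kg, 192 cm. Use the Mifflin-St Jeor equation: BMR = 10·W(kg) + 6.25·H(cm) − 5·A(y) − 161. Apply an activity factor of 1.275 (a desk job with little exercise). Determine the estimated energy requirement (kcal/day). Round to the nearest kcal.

Mifflin-St Jeor (female): BMR = 10(131.5) + 6.25(192) − 5(30) − 161 = 1315 + 1200 − 150 − 161 = 2204 kcal/day.
TEE = BMR × activity factor = 2204 × 1.275 = 2810.1 kcal/day.

2810 kcal/day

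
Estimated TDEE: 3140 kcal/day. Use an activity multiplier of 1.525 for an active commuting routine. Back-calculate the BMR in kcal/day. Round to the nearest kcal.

BMR = TEE ÷ activity factor = 3140 ÷ 1.525 = 2059.0164 kcal/day.

2059 kcal/day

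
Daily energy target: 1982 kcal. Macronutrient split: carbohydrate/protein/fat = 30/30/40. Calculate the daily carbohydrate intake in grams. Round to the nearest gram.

Carbohydrate energy = 30% × 1982 = 594.6 kcal.
At 4 kcal/g: 594.6 ÷ 4 = 148.65 g.

149 g/day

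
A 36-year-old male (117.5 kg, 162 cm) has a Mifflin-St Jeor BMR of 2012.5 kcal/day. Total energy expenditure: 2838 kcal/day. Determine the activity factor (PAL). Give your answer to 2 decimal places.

Activity factor = TEE ÷ BMR = 2838 ÷ 2012.5 = 1.41.

1.41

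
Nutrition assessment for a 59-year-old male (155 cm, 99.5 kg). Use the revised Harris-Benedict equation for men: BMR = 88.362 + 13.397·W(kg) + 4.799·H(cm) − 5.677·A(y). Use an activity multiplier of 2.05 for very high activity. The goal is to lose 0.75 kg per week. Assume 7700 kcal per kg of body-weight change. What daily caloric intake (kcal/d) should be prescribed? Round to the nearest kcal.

Harris-Benedict: BMR = 88.362 + 13.397(99.5) + 4.799(155) − 5.677(59) = 1830.2655 kcal/day.
TEE = 1830.2655 × 2.05 = 3752.0443 kcal/day.
Required daily deficit = 0.75 × 7700 ÷ 7 = 825 kcal/day.
Target intake = 3752.0443 − 825 = 2927.0443 kcal/day.

2927 kcal/d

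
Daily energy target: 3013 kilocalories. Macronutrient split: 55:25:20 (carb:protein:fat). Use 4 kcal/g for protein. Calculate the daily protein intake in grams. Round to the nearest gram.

Protein energy = 25% × 3013 = 753.25 kcal.
At 4 kcal/g: 753.25 ÷ 4 = 188.3125 g.

188 g/day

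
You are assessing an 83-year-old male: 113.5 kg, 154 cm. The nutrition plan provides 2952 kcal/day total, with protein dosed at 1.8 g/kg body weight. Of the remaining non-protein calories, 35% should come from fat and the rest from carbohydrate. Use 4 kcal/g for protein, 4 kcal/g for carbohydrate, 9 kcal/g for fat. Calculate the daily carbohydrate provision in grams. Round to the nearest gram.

347 g/day

Protein = 1.8 × 113.5 = 204.3 g → 204.3 × 4 = 817.2 kcal.
Non-protein calories = 2952 − 817.2 = 2134.8 kcal.
Fat: 35% × 2134.8 = 747.18 kcal; carbohydrate: 1387.62 kcal.
Carbohydrate: 1387.62 kcal ÷ 4 kcal/g = 346.905 g.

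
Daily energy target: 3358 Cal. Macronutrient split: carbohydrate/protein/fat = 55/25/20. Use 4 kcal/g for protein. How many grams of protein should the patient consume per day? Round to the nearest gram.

Protein energy = 25% × 3358 = 839.5 kcal.
At 4 kcal/g: 839.5 ÷ 4 = 209.875 g.

210 g/day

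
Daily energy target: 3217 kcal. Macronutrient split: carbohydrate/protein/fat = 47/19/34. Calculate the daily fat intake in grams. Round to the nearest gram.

Fat energy = 34% × 3217 = 1093.78 kcal.
At 9 kcal/g: 1093.78 ÷ 9 = 121.5311 g.

122 g/day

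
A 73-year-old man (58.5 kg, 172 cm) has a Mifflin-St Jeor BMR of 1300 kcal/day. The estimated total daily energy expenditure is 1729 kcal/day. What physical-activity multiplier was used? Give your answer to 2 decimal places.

Activity factor = TEE ÷ BMR = 1729 ÷ 1300 = 1.33.

1.33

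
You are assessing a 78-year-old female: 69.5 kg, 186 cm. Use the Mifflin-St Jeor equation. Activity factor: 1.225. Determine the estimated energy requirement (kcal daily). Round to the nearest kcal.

1600 kcal daily

Mifflin-St Jeor (female): BMR = 10(69.5) + 6.25(186) − 5(78) − 161 = 695 + 1162.5 − 390 − 161 = 1306.5 kcal/day.
TEE = BMR × activity factor = 1306.5 × 1.225 = 1600.4625 kcal/day.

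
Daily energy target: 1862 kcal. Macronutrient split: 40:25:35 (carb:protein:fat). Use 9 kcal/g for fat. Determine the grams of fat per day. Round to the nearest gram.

72 g/day

Fat energy = 35% × 1862 = 651.7 kcal.
At 9 kcal/g: 651.7 ÷ 9 = 72.4111 g.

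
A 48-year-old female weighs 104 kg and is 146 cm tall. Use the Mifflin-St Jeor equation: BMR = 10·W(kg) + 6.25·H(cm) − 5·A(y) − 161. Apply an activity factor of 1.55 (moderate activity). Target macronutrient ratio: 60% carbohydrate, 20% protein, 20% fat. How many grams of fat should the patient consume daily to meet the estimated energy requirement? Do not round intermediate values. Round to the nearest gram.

53 g/day

Mifflin-St Jeor (female): BMR = 10(104) + 6.25(146) − 5(48) − 161 = 1040 + 912.5 − 240 − 161 = 1551.5 kcal/day.
TEE = 1551.5 × 1.55 = 2404.825 kcal/day.
Fat energy = 20% × 2404.825 = 480.965 kcal.
Fat = 480.965 ÷ 9 kcal/g = 53.4406 g.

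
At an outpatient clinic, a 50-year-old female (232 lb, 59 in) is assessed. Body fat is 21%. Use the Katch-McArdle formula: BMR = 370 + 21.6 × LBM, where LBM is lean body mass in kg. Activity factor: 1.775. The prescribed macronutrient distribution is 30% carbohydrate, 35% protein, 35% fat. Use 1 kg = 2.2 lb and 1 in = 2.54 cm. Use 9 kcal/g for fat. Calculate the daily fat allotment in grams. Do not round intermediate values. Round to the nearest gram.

Convert to metric: weight = 232 ÷ 2.2 = 105.4545 kg; height = 59 × 2.54 = 149.86 cm.
LBM = 105.4545 × (1 − 0.21) = 83.3091 kg. Katch-McArdle: BMR = 370 + 21.6 × 83.3091 = 2169.4764 kcal/day.
TEE = 2169.4764 × 1.775 = 3850.8205 kcal/day.
Fat energy = 35% × 3850.8205 = 1347.7872 kcal.
Fat = 1347.7872 ÷ 9 kcal/g = 149.7541 g.

150 g/day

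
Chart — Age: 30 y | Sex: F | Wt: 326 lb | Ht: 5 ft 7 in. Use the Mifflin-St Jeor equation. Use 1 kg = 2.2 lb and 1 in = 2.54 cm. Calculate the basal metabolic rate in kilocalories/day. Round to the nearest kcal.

Convert to metric: weight = 326 ÷ 2.2 = 148.1818 kg; height = (5×12 + 7) × 2.54 = 67 × 2.54 = 170.18 cm.
Mifflin-St Jeor (female): BMR = 10(148.1818) + 6.25(170.18) − 5(30) − 161 = 1481.8182 + 1063.625 − 150 − 161 = 2234.4432 kcal/day.

2234 kilocalories/day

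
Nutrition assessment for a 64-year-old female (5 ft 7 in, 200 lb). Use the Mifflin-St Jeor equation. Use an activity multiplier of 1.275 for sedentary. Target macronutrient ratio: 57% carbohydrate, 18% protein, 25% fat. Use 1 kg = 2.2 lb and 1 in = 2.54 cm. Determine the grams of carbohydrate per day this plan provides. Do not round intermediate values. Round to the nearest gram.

271 g/day

Convert to metric: weight = 200 ÷ 2.2 = 90.9091 kg; height = (5×12 + 7) × 2.54 = 67 × 2.54 = 170.18 cm.
Mifflin-St Jeor (female): BMR = 10(90.9091) + 6.25(170.18) − 5(64) − 161 = 909.0909 + 1063.625 − 320 − 161 = 1491.7159 kcal/day.
TEE = 1491.7159 × 1.275 = 1901.9378 kcal/day.
Carbohydrate energy = 57% × 1901.9378 = 1084.1045 kcal.
Carbohydrate = 1084.1045 ÷ 4 kcal/g = 271.0261 g.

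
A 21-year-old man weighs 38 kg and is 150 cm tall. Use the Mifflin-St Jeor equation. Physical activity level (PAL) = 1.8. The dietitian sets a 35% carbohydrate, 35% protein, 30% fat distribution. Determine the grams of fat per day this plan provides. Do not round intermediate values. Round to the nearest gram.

Mifflin-St Jeor (male): BMR = 10(38) + 6.25(150) − 5(21) + 5 = 380 + 937.5 − 105 + 5 = 1217.5 kcal/day.
TEE = 1217.5 × 1.8 = 2191.5 kcal/day.
Fat energy = 30% × 2191.5 = 657.45 kcal.
Fat = 657.45 ÷ 9 kcal/g = 73.05 g.

73 g/day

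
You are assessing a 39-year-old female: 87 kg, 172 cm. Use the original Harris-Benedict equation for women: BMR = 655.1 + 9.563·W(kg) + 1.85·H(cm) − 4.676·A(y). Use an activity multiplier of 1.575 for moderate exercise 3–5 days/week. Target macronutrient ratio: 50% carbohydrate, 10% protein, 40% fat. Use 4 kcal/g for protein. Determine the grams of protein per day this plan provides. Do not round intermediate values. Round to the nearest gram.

64 g/day

Harris-Benedict: BMR = 655.1 + 9.563(87) + 1.85(172) − 4.676(39) = 1622.917 kcal/day.
TEE = 1622.917 × 1.575 = 2556.0943 kcal/day.
Protein energy = 10% × 2556.0943 = 255.6094 kcal.
Protein = 255.6094 ÷ 4 kcal/g = 63.9024 g.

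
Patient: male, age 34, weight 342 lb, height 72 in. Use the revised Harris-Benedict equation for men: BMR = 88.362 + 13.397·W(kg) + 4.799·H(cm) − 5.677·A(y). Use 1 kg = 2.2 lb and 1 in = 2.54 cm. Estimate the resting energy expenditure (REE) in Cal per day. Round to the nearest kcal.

2856 Cal per day

Convert to metric: weight = 342 ÷ 2.2 = 155.4545 kg; height = 72 × 2.54 = 182.88 cm.
Harris-Benedict: BMR = 88.362 + 13.397(155.4545) + 4.799(182.88) − 5.677(34) = 2855.6097 kcal/day.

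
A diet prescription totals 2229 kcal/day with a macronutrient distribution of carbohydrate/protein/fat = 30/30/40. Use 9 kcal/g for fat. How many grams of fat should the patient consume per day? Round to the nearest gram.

Fat energy = 40% × 2229 = 891.6 kcal.
At 9 kcal/g: 891.6 ÷ 9 = 99.0667 g.

99 g/day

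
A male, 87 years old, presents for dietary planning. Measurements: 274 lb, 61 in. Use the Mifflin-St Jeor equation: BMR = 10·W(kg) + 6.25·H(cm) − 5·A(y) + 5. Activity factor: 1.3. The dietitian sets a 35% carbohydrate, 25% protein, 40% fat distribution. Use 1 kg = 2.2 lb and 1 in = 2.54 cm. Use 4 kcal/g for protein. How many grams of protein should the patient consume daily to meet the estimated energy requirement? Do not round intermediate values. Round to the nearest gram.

145 g/day

Convert to metric: weight = 274 ÷ 2.2 = 124.5455 kg; height = 61 × 2.54 = 154.94 cm.
Mifflin-St Jeor (male): BMR = 10(124.5455) + 6.25(154.94) − 5(87) + 5 = 1245.4545 + 968.375 − 435 + 5 = 1783.8295 kcal/day.
TEE = 1783.8295 × 1.3 = 2318.9784 kcal/day.
Protein energy = 25% × 2318.9784 = 579.7446 kcal.
Protein = 579.7446 ÷ 4 kcal/g = 144.9362 g.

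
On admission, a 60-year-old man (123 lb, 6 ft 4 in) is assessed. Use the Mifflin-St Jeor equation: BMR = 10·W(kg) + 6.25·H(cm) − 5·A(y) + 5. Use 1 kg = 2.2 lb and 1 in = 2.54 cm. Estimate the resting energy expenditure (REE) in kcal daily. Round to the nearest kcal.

1471 kcal daily

Convert to metric: weight = 123 ÷ 2.2 = 55.9091 kg; height = (6×12 + 4) × 2.54 = 76 × 2.54 = 193.04 cm.
Mifflin-St Jeor (male): BMR = 10(55.9091) + 6.25(193.04) − 5(60) + 5 = 559.0909 + 1206.5 − 300 + 5 = 1470.5909 kcal/day.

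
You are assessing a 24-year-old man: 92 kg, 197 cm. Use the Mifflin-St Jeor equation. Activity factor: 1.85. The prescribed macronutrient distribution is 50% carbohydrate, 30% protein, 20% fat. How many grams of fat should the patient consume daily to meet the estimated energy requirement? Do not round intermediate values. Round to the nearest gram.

Mifflin-St Jeor (male): BMR = 10(92) + 6.25(197) − 5(24) + 5 = 920 + 1231.25 − 120 + 5 = 2036.25 kcal/day.
TEE = 2036.25 × 1.85 = 3767.0625 kcal/day.
Fat energy = 20% × 3767.0625 = 753.4125 kcal.
Fat = 753.4125 ÷ 9 kcal/g = 83.7125 g.

84 g/day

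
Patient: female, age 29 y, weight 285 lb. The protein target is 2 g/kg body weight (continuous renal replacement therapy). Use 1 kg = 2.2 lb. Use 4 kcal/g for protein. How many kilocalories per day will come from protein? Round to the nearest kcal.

1036 kcal/day

Weight in kg = 285 ÷ 2.2 = 129.5455 kg.
Protein = 2 g/kg × 129.5455 kg = 259.0909 g/day.
Protein energy = 259.0909 g × 4 kcal/g = 1036.3636 kcal/day.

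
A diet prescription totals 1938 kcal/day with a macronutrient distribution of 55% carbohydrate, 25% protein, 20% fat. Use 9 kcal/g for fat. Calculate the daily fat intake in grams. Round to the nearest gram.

43 g/day

Fat energy = 20% × 1938 = 387.6 kcal.
At 9 kcal/g: 387.6 ÷ 9 = 43.0667 g.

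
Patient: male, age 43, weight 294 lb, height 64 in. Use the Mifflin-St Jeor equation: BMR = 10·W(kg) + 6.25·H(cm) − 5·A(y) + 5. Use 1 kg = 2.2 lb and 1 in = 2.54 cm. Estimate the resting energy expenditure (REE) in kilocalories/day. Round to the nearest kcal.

2142 kilocalories/day

Convert to metric: weight = 294 ÷ 2.2 = 133.6364 kg; height = 64 × 2.54 = 162.56 cm.
Mifflin-St Jeor (male): BMR = 10(133.6364) + 6.25(162.56) − 5(43) + 5 = 1336.3636 + 1016 − 215 + 5 = 2142.3636 kcal/day.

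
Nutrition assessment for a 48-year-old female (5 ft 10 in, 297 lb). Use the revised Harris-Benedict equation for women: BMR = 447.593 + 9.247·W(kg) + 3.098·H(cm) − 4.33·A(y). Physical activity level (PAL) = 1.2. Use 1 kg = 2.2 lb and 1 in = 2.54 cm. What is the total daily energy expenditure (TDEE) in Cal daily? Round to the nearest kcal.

Convert to metric: weight = 297 ÷ 2.2 = 135 kg; height = (5×12 + 10) × 2.54 = 70 × 2.54 = 177.8 cm.
Harris-Benedict: BMR = 447.593 + 9.247(135) + 3.098(177.8) − 4.33(48) = 2038.9224 kcal/day.
TEE = BMR × activity factor = 2038.9224 × 1.2 = 2446.7069 kcal/day.

2447 Cal daily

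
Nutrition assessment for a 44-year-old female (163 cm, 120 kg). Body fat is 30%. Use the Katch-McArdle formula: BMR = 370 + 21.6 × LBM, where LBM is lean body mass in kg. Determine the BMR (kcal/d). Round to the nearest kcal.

LBM = 120 × (1 − 0.3) = 84 kg. Katch-McArdle: BMR = 370 + 21.6 × 84 = 2184.4 kcal/day.

2184 kcal/d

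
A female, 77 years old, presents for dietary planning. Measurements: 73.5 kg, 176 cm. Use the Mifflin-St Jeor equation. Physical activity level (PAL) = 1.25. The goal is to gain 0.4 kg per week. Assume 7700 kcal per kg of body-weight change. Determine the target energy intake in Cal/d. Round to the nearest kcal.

2051 Cal/d

Mifflin-St Jeor (female): BMR = 10(73.5) + 6.25(176) − 5(77) − 161 = 735 + 1100 − 385 − 161 = 1289 kcal/day.
TEE = 1289 × 1.25 = 1611.25 kcal/day.
Required daily surplus = 0.4 × 7700 ÷ 7 = 440 kcal/day.
Target intake = 1611.25 + 440 = 2051.25 kcal/day.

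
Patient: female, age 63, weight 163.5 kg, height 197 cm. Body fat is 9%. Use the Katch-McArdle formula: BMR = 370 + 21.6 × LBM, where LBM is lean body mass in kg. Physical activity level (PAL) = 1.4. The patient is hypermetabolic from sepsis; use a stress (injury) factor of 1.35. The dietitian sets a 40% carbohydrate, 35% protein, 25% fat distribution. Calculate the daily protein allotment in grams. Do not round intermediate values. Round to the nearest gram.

LBM = 163.5 × (1 − 0.09) = 148.785 kg. Katch-McArdle: BMR = 370 + 21.6 × 148.785 = 3583.756 kcal/day.
TEE = 3583.756 × 1.4 = 5017.2584 kcal/day.
With stress factor 1.35: 5017.2584 × 1.35 = 6773.2988 kcal/day.
Protein energy = 35% × 6773.2988 = 2370.6546 kcal.
Protein = 2370.6546 ÷ 4 kcal/g = 592.6636 g.

593 g/day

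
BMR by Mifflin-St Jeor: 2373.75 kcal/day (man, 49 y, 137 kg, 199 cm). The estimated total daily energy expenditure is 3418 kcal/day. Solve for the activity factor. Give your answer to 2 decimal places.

Activity factor = TEE ÷ BMR = 3418 ÷ 2373.75 = 1.44.

1.44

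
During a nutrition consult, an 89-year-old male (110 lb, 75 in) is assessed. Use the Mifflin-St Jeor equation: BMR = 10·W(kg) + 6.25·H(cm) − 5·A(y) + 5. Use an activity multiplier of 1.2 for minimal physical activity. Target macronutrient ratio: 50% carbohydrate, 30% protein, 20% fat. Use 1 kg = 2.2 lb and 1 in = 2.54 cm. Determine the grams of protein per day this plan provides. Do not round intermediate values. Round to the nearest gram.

Convert to metric: weight = 110 ÷ 2.2 = 50 kg; height = 75 × 2.54 = 190.5 cm.
Mifflin-St Jeor (male): BMR = 10(50) + 6.25(190.5) − 5(89) + 5 = 500 + 1190.625 − 445 + 5 = 1250.625 kcal/day.
TEE = 1250.625 × 1.2 = 1500.75 kcal/day.
Protein energy = 30% × 1500.75 = 450.225 kcal.
Protein = 450.225 ÷ 4 kcal/g = 112.5563 g.

113 g/day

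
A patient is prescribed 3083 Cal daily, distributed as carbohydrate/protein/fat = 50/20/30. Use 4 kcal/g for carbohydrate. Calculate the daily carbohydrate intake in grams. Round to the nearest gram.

Carbohydrate energy = 50% × 3083 = 1541.5 kcal.
At 4 kcal/g: 1541.5 ÷ 4 = 385.375 g.

385 g/day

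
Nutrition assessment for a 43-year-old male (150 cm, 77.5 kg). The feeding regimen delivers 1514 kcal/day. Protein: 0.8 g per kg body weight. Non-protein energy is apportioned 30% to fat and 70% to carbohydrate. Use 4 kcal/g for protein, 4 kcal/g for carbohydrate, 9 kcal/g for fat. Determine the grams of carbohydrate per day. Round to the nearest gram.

222 g/day

Protein = 0.8 × 77.5 = 62 g → 62 × 4 = 248 kcal.
Non-protein calories = 1514 − 248 = 1266 kcal.
Fat: 30% × 1266 = 379.8 kcal; carbohydrate: 886.2 kcal.
Carbohydrate: 886.2 kcal ÷ 4 kcal/g = 221.55 g.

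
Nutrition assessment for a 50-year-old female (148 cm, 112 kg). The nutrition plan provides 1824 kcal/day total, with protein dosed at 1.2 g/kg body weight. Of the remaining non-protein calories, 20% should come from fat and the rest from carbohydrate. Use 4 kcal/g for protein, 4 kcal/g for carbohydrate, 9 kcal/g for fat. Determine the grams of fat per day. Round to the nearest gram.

29 g/day

Protein = 1.2 × 112 = 134.4 g → 134.4 × 4 = 537.6 kcal.
Non-protein calories = 1824 − 537.6 = 1286.4 kcal.
Fat: 20% × 1286.4 = 257.28 kcal; carbohydrate: 1029.12 kcal.
Fat: 257.28 kcal ÷ 9 kcal/g = 28.5867 g.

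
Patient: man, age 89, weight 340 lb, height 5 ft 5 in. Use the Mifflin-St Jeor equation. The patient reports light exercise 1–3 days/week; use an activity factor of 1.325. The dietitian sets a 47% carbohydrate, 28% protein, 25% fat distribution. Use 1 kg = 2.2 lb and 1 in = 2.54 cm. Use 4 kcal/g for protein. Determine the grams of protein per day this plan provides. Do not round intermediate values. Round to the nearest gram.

Convert to metric: weight = 340 ÷ 2.2 = 154.5455 kg; height = (5×12 + 5) × 2.54 = 65 × 2.54 = 165.1 cm.
Mifflin-St Jeor (male): BMR = 10(154.5455) + 6.25(165.1) − 5(89) + 5 = 1545.4545 + 1031.875 − 445 + 5 = 2137.3295 kcal/day.
TEE = 2137.3295 × 1.325 = 2831.9616 kcal/day.
Protein energy = 28% × 2831.9616 = 792.9493 kcal.
Protein = 792.9493 ÷ 4 kcal/g = 198.2373 g.

198 g/day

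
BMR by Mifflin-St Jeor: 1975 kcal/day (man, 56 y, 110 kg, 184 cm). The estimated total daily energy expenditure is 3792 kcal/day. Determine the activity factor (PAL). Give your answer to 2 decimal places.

Activity factor = TEE ÷ BMR = 3792 ÷ 1975 = 1.92.

1.92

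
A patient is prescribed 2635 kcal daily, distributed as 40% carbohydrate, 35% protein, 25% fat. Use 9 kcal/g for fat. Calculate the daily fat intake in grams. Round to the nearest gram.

Fat energy = 25% × 2635 = 658.75 kcal.
At 9 kcal/g: 658.75 ÷ 9 = 73.1944 g.

73 g/day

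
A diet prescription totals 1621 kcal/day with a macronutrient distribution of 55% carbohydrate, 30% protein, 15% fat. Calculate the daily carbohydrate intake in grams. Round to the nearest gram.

Carbohydrate energy = 55% × 1621 = 891.55 kcal.
At 4 kcal/g: 891.55 ÷ 4 = 222.8875 g.

223 g/day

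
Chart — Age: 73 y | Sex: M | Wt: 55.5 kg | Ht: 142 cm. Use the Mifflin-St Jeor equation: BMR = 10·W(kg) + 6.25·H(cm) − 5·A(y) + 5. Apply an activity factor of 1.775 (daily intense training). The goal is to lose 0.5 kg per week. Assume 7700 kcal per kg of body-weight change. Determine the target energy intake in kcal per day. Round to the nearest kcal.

1371 kcal per day

Mifflin-St Jeor (male): BMR = 10(55.5) + 6.25(142) − 5(73) + 5 = 555 + 887.5 − 365 + 5 = 1082.5 kcal/day.
TEE = 1082.5 × 1.775 = 1921.4375 kcal/day.
Required daily deficit = 0.5 × 7700 ÷ 7 = 550 kcal/day.
Target intake = 1921.4375 − 550 = 1371.4375 kcal/day.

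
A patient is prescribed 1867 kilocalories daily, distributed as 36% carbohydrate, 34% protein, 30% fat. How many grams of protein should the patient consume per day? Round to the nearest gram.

Protein energy = 34% × 1867 = 634.78 kcal.
At 4 kcal/g: 634.78 ÷ 4 = 158.695 g.

159 g/day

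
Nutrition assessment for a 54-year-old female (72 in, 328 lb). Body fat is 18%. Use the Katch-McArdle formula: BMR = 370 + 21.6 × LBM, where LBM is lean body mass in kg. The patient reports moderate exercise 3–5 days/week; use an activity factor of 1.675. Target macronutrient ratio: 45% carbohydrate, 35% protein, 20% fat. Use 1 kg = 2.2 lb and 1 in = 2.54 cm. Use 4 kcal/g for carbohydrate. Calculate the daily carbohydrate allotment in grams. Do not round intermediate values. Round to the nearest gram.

567 g/day

Convert to metric: weight = 328 ÷ 2.2 = 149.0909 kg; height = 72 × 2.54 = 182.88 cm.
LBM = 149.0909 × (1 − 0.18) = 122.2545 kg. Katch-McArdle: BMR = 370 + 21.6 × 122.2545 = 3010.6982 kcal/day.
TEE = 3010.6982 × 1.675 = 5042.9195 kcal/day.
Carbohydrate energy = 45% × 5042.9195 = 2269.3138 kcal.
Carbohydrate = 2269.3138 ÷ 4 kcal/g = 567.3284 g.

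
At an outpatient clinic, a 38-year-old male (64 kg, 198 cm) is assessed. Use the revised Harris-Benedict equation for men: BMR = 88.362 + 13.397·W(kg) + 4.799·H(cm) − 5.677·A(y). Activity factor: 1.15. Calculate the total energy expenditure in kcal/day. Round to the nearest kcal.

Harris-Benedict: BMR = 88.362 + 13.397(64) + 4.799(198) − 5.677(38) = 1680.246 kcal/day.
TEE = BMR × activity factor = 1680.246 × 1.15 = 1932.2829 kcal/day.

1932 kcal/day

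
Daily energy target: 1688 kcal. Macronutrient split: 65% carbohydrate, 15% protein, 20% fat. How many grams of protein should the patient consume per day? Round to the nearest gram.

63 g/day

Protein energy = 15% × 1688 = 253.2 kcal.
At 4 kcal/g: 253.2 ÷ 4 = 63.3 g.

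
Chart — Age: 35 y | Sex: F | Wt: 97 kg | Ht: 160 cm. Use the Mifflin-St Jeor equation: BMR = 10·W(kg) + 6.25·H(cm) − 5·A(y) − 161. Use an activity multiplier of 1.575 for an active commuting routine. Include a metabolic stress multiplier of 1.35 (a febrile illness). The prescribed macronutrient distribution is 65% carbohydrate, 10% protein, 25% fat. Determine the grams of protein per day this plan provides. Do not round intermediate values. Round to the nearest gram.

87 g/day

Mifflin-St Jeor (female): BMR = 10(97) + 6.25(160) − 5(35) − 161 = 970 + 1000 − 175 − 161 = 1634 kcal/day.
TEE = 1634 × 1.575 = 2573.55 kcal/day.
With stress factor 1.35: 2573.55 × 1.35 = 3474.2925 kcal/day.
Protein energy = 10% × 3474.2925 = 347.4293 kcal.
Protein = 347.4293 ÷ 4 kcal/g = 86.8573 g.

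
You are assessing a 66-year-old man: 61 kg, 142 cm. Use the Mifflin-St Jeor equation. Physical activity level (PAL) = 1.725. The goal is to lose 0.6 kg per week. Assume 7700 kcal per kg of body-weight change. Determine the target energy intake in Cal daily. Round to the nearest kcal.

1363 Cal daily

Mifflin-St Jeor (male): BMR = 10(61) + 6.25(142) − 5(66) + 5 = 610 + 887.5 − 330 + 5 = 1172.5 kcal/day.
TEE = 1172.5 × 1.725 = 2022.5625 kcal/day.
Required daily deficit = 0.6 × 7700 ÷ 7 = 660 kcal/day.
Target intake = 2022.5625 − 660 = 1362.5625 kcal/day.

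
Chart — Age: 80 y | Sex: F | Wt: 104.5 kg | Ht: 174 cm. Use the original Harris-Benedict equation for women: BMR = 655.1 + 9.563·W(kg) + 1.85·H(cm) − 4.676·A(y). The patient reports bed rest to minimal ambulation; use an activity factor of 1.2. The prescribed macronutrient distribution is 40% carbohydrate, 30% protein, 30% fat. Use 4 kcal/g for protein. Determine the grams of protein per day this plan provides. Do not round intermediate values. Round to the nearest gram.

Harris-Benedict: BMR = 655.1 + 9.563(104.5) + 1.85(174) − 4.676(80) = 1602.2535 kcal/day.
TEE = 1602.2535 × 1.2 = 1922.7042 kcal/day.
Protein energy = 30% × 1922.7042 = 576.8113 kcal.
Protein = 576.8113 ÷ 4 kcal/g = 144.2028 g.

144 g/day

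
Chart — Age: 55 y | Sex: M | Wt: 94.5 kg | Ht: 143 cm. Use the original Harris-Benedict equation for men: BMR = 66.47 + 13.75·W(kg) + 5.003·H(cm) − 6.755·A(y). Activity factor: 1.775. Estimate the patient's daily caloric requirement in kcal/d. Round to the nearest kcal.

3035 kcal/d

Harris-Benedict: BMR = 66.47 + 13.75(94.5) + 5.003(143) − 6.755(55) = 1709.749 kcal/day.
TEE = BMR × activity factor = 1709.749 × 1.775 = 3034.8045 kcal/day.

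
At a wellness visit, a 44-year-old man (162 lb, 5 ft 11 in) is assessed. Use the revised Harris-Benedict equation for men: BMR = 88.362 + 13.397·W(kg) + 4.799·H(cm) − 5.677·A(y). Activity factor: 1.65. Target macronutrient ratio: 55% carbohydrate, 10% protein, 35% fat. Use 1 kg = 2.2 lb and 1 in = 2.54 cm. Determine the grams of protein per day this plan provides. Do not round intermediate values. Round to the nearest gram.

70 g/day

Convert to metric: weight = 162 ÷ 2.2 = 73.6364 kg; height = (5×12 + 11) × 2.54 = 71 × 2.54 = 180.34 cm.
Harris-Benedict: BMR = 88.362 + 13.397(73.6364) + 4.799(180.34) − 5.677(44) = 1690.532 kcal/day.
TEE = 1690.532 × 1.65 = 2789.3778 kcal/day.
Protein energy = 10% × 2789.3778 = 278.9378 kcal.
Protein = 278.9378 ÷ 4 kcal/g = 69.7344 g.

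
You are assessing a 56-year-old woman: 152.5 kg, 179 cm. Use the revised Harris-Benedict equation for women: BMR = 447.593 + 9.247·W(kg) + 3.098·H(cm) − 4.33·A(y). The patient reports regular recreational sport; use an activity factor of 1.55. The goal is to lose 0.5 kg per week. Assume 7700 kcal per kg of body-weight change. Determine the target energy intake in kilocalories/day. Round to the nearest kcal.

Harris-Benedict: BMR = 447.593 + 9.247(152.5) + 3.098(179) − 4.33(56) = 2169.8225 kcal/day.
TEE = 2169.8225 × 1.55 = 3363.2249 kcal/day.
Required daily deficit = 0.5 × 7700 ÷ 7 = 550 kcal/day.
Target intake = 3363.2249 − 550 = 2813.2249 kcal/day.

2813 kilocalories/day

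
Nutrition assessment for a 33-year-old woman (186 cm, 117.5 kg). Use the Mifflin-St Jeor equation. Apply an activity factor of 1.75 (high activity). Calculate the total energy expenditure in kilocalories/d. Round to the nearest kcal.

3520 kilocalories/d

Mifflin-St Jeor (female): BMR = 10(117.5) + 6.25(186) − 5(33) − 161 = 1175 + 1162.5 − 165 − 161 = 2011.5 kcal/day.
TEE = BMR × activity factor = 2011.5 × 1.75 = 3520.125 kcal/day.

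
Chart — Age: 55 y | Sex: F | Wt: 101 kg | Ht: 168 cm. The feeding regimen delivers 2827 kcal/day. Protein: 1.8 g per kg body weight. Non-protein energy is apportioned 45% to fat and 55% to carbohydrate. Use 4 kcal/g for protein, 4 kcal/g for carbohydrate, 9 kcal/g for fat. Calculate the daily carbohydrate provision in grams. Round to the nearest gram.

Protein = 1.8 × 101 = 181.8 g → 181.8 × 4 = 727.2 kcal.
Non-protein calories = 2827 − 727.2 = 2099.8 kcal.
Fat: 45% × 2099.8 = 944.91 kcal; carbohydrate: 1154.89 kcal.
Carbohydrate: 1154.89 kcal ÷ 4 kcal/g = 288.7225 g.

289 g/day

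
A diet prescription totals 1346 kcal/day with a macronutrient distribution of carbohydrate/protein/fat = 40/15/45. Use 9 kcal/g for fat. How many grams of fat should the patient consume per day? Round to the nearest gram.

Fat energy = 45% × 1346 = 605.7 kcal.
At 9 kcal/g: 605.7 ÷ 9 = 67.3 g.

67 g/day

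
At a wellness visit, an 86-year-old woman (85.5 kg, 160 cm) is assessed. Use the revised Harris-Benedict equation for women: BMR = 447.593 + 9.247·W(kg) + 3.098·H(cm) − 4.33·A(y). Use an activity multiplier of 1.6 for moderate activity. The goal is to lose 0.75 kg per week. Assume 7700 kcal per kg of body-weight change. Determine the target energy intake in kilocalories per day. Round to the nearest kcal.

1353 kilocalories per day

Harris-Benedict: BMR = 447.593 + 9.247(85.5) + 3.098(160) − 4.33(86) = 1361.5115 kcal/day.
TEE = 1361.5115 × 1.6 = 2178.4184 kcal/day.
Required daily deficit = 0.75 × 7700 ÷ 7 = 825 kcal/day.
Target intake = 2178.4184 − 825 = 1353.4184 kcal/day.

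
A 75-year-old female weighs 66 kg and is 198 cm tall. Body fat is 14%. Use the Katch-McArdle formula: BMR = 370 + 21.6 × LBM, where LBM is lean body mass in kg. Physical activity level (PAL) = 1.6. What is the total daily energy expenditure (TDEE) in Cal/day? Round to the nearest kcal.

LBM = 66 × (1 − 0.14) = 56.76 kg. Katch-McArdle: BMR = 370 + 21.6 × 56.76 = 1596.016 kcal/day.
TEE = BMR × activity factor = 1596.016 × 1.6 = 2553.6256 kcal/day.

2554 Cal/day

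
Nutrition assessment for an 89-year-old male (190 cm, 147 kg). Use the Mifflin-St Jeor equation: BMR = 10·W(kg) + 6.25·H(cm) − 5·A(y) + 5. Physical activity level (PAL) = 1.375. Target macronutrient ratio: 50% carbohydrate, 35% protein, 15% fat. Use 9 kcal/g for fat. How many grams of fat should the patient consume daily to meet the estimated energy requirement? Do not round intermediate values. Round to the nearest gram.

51 g/day

Mifflin-St Jeor (male): BMR = 10(147) + 6.25(190) − 5(89) + 5 = 1470 + 1187.5 − 445 + 5 = 2217.5 kcal/day.
TEE = 2217.5 × 1.375 = 3049.0625 kcal/day.
Fat energy = 15% × 3049.0625 = 457.3594 kcal.
Fat = 457.3594 ÷ 9 kcal/g = 50.8177 g.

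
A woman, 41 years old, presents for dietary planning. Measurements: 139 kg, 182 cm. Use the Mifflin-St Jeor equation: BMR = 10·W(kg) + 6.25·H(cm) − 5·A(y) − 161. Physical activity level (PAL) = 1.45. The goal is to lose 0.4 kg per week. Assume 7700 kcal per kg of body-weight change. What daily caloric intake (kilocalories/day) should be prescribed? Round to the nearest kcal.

Mifflin-St Jeor (female): BMR = 10(139) + 6.25(182) − 5(41) − 161 = 1390 + 1137.5 − 205 − 161 = 2161.5 kcal/day.
TEE = 2161.5 × 1.45 = 3134.175 kcal/day.
Required daily deficit = 0.4 × 7700 ÷ 7 = 440 kcal/day.
Target intake = 3134.175 − 440 = 2694.175 kcal/day.

2694 kilocalories/day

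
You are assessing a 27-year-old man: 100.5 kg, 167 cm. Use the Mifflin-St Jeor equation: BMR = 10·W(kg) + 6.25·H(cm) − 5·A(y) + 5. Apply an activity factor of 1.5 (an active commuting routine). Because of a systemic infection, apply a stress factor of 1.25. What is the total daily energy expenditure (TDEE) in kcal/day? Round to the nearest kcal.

Mifflin-St Jeor (male): BMR = 10(100.5) + 6.25(167) − 5(27) + 5 = 1005 + 1043.75 − 135 + 5 = 1918.75 kcal/day.
TEE = BMR × activity factor = 1918.75 × 1.5 = 2878.125 kcal/day.
Apply stress factor: 2878.125 × 1.25 = 3597.6563 kcal/day.

3598 kcal/day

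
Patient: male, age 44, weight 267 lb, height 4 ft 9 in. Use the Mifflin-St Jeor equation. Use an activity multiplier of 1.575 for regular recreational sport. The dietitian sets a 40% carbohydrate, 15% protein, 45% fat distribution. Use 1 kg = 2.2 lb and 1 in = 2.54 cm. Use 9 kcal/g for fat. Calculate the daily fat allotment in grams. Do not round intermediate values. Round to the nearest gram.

Convert to metric: weight = 267 ÷ 2.2 = 121.3636 kg; height = (4×12 + 9) × 2.54 = 57 × 2.54 = 144.78 cm.
Mifflin-St Jeor (male): BMR = 10(121.3636) + 6.25(144.78) − 5(44) + 5 = 1213.6364 + 904.875 − 220 + 5 = 1903.5114 kcal/day.
TEE = 1903.5114 × 1.575 = 2998.0304 kcal/day.
Fat energy = 45% × 2998.0304 = 1349.1137 kcal.
Fat = 1349.1137 ÷ 9 kcal/g = 149.9015 g.

150 g/day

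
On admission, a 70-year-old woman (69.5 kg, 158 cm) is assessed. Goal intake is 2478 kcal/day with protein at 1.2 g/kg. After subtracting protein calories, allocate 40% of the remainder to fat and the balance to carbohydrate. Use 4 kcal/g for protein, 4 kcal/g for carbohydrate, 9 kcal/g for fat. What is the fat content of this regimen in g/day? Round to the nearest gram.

Protein = 1.2 × 69.5 = 83.4 g → 83.4 × 4 = 333.6 kcal.
Non-protein calories = 2478 − 333.6 = 2144.4 kcal.
Fat: 40% × 2144.4 = 857.76 kcal; carbohydrate: 1286.64 kcal.
Fat: 857.76 kcal ÷ 9 kcal/g = 95.3067 g.

95 g/day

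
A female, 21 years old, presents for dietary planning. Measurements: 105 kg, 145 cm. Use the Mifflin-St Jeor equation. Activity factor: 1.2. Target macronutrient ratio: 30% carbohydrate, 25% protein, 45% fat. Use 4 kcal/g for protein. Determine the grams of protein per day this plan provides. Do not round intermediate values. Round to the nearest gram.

Mifflin-St Jeor (female): BMR = 10(105) + 6.25(145) − 5(21) − 161 = 1050 + 906.25 − 105 − 161 = 1690.25 kcal/day.
TEE = 1690.25 × 1.2 = 2028.3 kcal/day.
Protein energy = 25% × 2028.3 = 507.075 kcal.
Protein = 507.075 ÷ 4 kcal/g = 126.7688 g.

127 g/day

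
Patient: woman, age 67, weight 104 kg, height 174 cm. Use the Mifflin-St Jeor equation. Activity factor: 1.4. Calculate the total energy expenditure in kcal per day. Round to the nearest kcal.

2284 kcal per day

Mifflin-St Jeor (female): BMR = 10(104) + 6.25(174) − 5(67) − 161 = 1040 + 1087.5 − 335 − 161 = 1631.5 kcal/day.
TEE = BMR × activity factor = 1631.5 × 1.4 = 2284.1 kcal/day.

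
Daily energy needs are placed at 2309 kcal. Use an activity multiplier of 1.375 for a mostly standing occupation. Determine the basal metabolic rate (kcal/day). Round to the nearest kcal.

1679 kcal/day

BMR = TEE ÷ activity factor = 2309 ÷ 1.375 = 1679.2727 kcal/day.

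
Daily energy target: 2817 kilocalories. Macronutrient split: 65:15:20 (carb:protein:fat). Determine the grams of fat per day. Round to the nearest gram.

63 g/day

Fat energy = 20% × 2817 = 563.4 kcal.
At 9 kcal/g: 563.4 ÷ 9 = 62.6 g.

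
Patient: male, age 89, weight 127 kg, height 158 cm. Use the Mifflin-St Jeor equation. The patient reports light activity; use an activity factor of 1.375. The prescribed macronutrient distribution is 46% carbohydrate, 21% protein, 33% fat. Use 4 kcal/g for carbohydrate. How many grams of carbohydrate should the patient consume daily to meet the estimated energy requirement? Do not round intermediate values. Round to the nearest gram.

Mifflin-St Jeor (male): BMR = 10(127) + 6.25(158) − 5(89) + 5 = 1270 + 987.5 − 445 + 5 = 1817.5 kcal/day.
TEE = 1817.5 × 1.375 = 2499.0625 kcal/day.
Carbohydrate energy = 46% × 2499.0625 = 1149.5688 kcal.
Carbohydrate = 1149.5688 ÷ 4 kcal/g = 287.3922 g.

287 g/day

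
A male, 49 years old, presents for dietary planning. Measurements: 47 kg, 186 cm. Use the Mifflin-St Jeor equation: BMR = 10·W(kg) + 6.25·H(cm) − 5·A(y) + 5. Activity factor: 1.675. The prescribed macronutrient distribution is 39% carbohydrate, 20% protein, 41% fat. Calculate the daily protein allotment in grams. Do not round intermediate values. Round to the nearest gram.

Mifflin-St Jeor (male): BMR = 10(47) + 6.25(186) − 5(49) + 5 = 470 + 1162.5 − 245 + 5 = 1392.5 kcal/day.
TEE = 1392.5 × 1.675 = 2332.4375 kcal/day.
Protein energy = 20% × 2332.4375 = 466.4875 kcal.
Protein = 466.4875 ÷ 4 kcal/g = 116.6219 g.

117 g/day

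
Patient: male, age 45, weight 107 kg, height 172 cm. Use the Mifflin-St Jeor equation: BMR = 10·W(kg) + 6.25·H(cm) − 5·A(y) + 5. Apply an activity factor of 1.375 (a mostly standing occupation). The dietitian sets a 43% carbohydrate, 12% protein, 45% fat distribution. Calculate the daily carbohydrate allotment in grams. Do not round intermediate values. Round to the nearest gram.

Mifflin-St Jeor (male): BMR = 10(107) + 6.25(172) − 5(45) + 5 = 1070 + 1075 − 225 + 5 = 1925 kcal/day.
TEE = 1925 × 1.375 = 2646.875 kcal/day.
Carbohydrate energy = 43% × 2646.875 = 1138.1563 kcal.
Carbohydrate = 1138.1563 ÷ 4 kcal/g = 284.5391 g.

285 g/day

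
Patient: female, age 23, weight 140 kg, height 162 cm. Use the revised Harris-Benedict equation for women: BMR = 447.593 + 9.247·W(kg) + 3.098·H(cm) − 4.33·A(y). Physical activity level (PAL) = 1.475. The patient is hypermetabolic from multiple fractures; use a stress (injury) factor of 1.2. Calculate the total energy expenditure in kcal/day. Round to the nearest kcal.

Harris-Benedict: BMR = 447.593 + 9.247(140) + 3.098(162) − 4.33(23) = 2144.459 kcal/day.
TEE = BMR × activity factor = 2144.459 × 1.475 = 3163.077 kcal/day.
Apply stress factor: 3163.077 × 1.2 = 3795.6924 kcal/day.

3796 kcal/day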